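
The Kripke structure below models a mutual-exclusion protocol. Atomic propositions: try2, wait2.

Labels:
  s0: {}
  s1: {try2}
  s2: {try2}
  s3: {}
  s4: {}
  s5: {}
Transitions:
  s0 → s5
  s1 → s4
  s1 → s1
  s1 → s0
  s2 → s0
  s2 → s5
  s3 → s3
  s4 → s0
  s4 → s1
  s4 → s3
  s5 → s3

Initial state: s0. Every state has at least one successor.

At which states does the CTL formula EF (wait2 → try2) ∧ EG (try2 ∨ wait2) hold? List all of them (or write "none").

States satisfying wait2 → try2: {s0, s1, s2, s3, s4, s5}.
States satisfying EF (wait2 → try2): {s0, s1, s2, s3, s4, s5}.
States satisfying try2 ∨ wait2: {s1, s2}.
States satisfying EG (try2 ∨ wait2): {s1}.
States satisfying EF (wait2 → try2) ∧ EG (try2 ∨ wait2): {s1}.

{s1}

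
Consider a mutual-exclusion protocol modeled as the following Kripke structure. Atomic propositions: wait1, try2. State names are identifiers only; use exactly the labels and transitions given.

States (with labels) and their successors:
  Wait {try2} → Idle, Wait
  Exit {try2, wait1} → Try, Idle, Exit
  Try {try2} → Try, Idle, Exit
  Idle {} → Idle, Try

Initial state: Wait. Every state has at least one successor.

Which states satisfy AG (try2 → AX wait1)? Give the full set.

none

States satisfying try2 → AX wait1: {Idle}.
States satisfying AG (try2 → AX wait1): ∅.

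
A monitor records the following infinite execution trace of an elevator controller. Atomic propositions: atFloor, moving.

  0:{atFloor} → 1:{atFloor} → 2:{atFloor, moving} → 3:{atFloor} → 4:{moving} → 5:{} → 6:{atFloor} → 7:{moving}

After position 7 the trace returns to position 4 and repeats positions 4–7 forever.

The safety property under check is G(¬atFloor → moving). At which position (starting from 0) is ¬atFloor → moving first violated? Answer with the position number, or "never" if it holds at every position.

Check ¬atFloor → moving at each position in order: 0 ✓, 1 ✓, 2 ✓, 3 ✓, 4 ✓.
At position 5 the labels are {}, so ¬atFloor → moving is false there. This is the first violation.

5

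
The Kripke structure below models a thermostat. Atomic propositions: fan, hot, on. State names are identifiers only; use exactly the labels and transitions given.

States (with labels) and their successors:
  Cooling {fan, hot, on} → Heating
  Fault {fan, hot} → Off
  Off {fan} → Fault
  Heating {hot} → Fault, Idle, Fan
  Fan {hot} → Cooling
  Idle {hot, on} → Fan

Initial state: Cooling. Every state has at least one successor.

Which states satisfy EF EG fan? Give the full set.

States satisfying EG fan: {Fault, Off}.
States satisfying EF EG fan: {Cooling, Fault, Off, Heating, Fan, Idle}.

{Cooling, Fault, Off, Heating, Fan, Idle}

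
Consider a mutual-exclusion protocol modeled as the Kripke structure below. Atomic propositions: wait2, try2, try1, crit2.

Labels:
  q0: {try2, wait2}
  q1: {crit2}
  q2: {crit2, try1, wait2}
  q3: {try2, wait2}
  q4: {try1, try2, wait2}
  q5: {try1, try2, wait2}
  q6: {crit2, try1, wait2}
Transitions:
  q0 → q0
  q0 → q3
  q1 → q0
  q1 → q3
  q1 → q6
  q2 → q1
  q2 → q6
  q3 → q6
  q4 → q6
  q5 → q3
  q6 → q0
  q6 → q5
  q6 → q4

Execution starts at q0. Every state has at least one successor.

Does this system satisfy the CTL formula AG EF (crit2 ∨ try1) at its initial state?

States satisfying EF (crit2 ∨ try1): {q0, q1, q2, q3, q4, q5, q6}.
States satisfying AG EF (crit2 ∨ try1): {q0, q1, q2, q3, q4, q5, q6}.
Every state reachable from q0 satisfies EF (crit2 ∨ try1).
q0 ∈ Sat(AG EF (crit2 ∨ try1)).

Satisfied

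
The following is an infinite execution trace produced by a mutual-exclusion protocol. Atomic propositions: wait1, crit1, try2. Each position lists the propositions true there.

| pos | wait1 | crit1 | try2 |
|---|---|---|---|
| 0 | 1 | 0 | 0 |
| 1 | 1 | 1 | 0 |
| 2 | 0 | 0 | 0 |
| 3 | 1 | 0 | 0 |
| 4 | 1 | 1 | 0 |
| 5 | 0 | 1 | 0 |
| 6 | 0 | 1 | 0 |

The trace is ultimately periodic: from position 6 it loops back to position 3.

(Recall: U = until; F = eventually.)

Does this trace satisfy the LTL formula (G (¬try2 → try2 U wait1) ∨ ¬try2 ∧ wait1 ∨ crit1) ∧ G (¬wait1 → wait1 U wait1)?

Violated

¬wait1 → wait1 U wait1 must hold at every position from 0 onward. It fails at position 2, so G (¬wait1 → wait1 U wait1) is false.
Positions where ¬wait1 holds: 2, 5, 6.
Check wait1 U wait1 at each: 2→fails, 5→fails, 6→fails.
At position 0: G (¬try2 → try2 U wait1) ∨ ¬try2 ∧ wait1 ∨ crit1 is true; G (¬wait1 → wait1 U wait1) is false; so (G (¬try2 → try2 U wait1) ∨ ¬try2 ∧ wait1 ∨ crit1) ∧ G (¬wait1 → wait1 U wait1) is false.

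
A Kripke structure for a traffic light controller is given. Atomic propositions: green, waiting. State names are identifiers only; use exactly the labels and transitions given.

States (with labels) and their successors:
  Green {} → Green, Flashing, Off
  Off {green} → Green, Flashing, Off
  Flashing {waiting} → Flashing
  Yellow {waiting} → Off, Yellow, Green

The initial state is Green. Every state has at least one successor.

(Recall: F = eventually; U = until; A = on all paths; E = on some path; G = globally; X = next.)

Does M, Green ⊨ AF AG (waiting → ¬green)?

States satisfying AG (waiting → ¬green): {Green, Off, Flashing, Yellow}.
States satisfying AF AG (waiting → ¬green): {Green, Off, Flashing, Yellow}.
Green ∈ Sat(AF AG (waiting → ¬green)).

Yes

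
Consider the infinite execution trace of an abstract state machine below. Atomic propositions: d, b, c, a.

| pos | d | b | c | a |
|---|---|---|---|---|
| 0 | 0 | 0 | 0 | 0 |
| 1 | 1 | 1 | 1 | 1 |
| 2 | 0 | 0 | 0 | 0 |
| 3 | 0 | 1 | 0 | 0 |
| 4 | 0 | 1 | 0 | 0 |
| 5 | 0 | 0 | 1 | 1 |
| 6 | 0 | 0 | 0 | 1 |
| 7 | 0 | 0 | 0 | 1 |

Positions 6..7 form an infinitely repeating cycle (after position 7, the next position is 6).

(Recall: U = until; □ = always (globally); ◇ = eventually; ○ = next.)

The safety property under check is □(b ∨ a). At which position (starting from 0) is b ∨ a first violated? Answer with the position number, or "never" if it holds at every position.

At position 0 the labels are {}, so b ∨ a is false there. This is the first violation.

0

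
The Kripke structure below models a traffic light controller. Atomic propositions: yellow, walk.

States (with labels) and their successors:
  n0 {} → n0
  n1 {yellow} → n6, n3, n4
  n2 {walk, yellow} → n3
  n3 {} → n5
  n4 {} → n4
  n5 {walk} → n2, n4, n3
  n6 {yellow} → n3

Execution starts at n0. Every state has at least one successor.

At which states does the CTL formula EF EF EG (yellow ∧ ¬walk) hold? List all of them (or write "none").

States satisfying EF EG (yellow ∧ ¬walk): ∅.
States satisfying EF EF EG (yellow ∧ ¬walk): ∅.

none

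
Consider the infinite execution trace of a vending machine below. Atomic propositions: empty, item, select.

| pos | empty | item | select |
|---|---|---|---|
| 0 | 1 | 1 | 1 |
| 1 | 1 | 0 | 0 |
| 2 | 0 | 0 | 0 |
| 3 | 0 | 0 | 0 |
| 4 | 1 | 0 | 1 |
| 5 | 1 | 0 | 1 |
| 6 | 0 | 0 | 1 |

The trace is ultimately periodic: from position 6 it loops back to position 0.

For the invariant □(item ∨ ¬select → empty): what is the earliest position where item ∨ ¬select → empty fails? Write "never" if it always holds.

2

Check item ∨ ¬select → empty at each position in order: 0 ✓, 1 ✓.
At position 2 the labels are {}, so item ∨ ¬select → empty is false there. This is the first violation.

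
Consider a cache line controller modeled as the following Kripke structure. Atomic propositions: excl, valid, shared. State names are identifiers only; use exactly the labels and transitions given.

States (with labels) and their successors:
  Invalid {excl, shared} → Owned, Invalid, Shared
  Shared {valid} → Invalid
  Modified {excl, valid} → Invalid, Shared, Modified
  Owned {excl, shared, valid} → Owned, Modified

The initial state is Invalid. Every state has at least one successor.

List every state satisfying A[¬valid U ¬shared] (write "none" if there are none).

{Shared, Modified}

States satisfying ¬valid: {Invalid}.
States satisfying ¬shared: {Shared, Modified}.
States satisfying A[¬valid U ¬shared]: {Shared, Modified}.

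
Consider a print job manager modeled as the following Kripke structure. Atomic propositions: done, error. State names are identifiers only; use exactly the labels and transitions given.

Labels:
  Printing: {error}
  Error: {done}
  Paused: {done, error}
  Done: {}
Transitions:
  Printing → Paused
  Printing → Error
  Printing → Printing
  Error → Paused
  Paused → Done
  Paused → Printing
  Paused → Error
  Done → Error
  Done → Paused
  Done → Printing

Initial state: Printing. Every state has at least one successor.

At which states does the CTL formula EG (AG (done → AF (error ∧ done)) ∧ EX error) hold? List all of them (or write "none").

{Printing, Error, Paused, Done}

States satisfying AG (done → AF (error ∧ done)) ∧ EX error: {Printing, Error, Paused, Done}.
States satisfying EG (AG (done → AF (error ∧ done)) ∧ EX error): {Printing, Error, Paused, Done}.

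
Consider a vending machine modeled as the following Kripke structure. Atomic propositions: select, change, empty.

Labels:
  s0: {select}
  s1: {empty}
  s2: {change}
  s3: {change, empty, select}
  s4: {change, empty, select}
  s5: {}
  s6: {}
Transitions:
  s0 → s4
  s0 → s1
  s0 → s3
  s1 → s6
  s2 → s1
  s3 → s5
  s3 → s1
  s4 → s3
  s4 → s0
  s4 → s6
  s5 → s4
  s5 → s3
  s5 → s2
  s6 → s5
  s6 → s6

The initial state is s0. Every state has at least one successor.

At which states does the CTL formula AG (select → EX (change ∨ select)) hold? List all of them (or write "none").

States satisfying select → EX (change ∨ select): {s0, s1, s2, s4, s5, s6}.
States satisfying AG (select → EX (change ∨ select)): ∅.

none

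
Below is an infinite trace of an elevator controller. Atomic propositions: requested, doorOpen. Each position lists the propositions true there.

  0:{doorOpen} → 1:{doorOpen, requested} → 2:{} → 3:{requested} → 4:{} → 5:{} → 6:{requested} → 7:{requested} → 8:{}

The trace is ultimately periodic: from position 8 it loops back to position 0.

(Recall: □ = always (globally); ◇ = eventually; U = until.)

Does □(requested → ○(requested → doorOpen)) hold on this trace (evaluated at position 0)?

Violated

requested → ○(requested → doorOpen) must hold at every position from 0 onward. It fails at position 6, so □(requested → ○(requested → doorOpen)) is false.
Positions where requested holds: 1, 3, 6, 7.
Check ○(requested → doorOpen) at each: 1→ok, 3→ok, 6→fails, 7→ok.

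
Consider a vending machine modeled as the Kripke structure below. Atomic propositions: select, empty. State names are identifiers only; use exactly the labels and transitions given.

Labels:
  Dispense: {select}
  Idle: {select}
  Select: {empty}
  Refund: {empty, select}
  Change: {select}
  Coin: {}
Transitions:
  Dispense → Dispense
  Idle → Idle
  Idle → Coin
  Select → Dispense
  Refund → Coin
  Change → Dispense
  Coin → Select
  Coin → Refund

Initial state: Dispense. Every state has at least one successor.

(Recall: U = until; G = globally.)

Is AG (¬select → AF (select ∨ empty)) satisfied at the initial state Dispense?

States satisfying ¬select → AF (select ∨ empty): {Dispense, Idle, Select, Refund, Change, Coin}.
States satisfying AG (¬select → AF (select ∨ empty)): {Dispense, Idle, Select, Refund, Change, Coin}.
Every state reachable from Dispense satisfies ¬select → AF (select ∨ empty).
Dispense ∈ Sat(AG (¬select → AF (select ∨ empty))).

Holds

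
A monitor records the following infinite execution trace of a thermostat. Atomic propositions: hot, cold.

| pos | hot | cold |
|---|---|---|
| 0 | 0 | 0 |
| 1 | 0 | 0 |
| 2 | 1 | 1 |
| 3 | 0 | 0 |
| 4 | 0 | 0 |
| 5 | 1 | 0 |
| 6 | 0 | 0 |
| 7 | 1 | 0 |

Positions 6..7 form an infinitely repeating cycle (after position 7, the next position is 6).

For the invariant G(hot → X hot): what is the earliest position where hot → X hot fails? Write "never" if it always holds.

2

Check hot → X hot at each position in order: 0 ✓, 1 ✓.
At position 2 the labels are {cold, hot} and the next position 3 has {}, so hot → X hot is false there. This is the first violation.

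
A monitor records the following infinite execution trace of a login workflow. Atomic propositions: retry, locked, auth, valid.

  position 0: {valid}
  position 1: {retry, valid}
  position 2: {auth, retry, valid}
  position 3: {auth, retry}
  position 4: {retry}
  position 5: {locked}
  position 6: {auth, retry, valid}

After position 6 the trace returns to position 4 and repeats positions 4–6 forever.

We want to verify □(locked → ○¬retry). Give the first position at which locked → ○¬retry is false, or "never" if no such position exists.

5

Check locked → ○¬retry at each position in order: 0 ✓, 1 ✓, 2 ✓, 3 ✓, 4 ✓.
At position 5 the labels are {locked} and the next position 6 has {auth, retry, valid}, so locked → ○¬retry is false there. This is the first violation.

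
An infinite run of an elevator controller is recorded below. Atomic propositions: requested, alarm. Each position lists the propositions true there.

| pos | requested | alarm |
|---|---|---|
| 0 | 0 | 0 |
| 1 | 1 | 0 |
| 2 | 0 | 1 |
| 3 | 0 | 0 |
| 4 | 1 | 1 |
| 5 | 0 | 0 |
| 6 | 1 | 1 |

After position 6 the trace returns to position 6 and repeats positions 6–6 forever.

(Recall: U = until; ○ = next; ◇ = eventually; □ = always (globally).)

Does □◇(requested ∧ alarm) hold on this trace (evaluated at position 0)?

Yes

◇(requested ∧ alarm) holds at every position 0..6, and those are all positions ever visited, so □◇(requested ∧ alarm) holds.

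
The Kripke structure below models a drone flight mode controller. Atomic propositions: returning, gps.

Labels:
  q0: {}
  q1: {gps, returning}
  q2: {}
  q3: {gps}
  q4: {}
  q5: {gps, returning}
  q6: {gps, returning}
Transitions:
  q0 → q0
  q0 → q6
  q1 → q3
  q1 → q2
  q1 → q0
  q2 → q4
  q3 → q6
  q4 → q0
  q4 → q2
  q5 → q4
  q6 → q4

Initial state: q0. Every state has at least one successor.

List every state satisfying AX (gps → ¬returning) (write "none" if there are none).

{q1, q2, q4, q5, q6}

States satisfying gps → ¬returning: {q0, q2, q3, q4}.
States satisfying AX (gps → ¬returning): {q1, q2, q4, q5, q6}.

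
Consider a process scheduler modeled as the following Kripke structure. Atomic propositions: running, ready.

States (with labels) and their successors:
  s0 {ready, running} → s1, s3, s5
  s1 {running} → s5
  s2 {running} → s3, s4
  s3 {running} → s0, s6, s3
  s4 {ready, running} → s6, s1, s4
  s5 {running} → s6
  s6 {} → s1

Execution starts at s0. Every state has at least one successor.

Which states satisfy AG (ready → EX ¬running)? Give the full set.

{s1, s4, s5, s6}

States satisfying ready → EX ¬running: {s1, s2, s3, s4, s5, s6}.
States satisfying AG (ready → EX ¬running): {s1, s4, s5, s6}.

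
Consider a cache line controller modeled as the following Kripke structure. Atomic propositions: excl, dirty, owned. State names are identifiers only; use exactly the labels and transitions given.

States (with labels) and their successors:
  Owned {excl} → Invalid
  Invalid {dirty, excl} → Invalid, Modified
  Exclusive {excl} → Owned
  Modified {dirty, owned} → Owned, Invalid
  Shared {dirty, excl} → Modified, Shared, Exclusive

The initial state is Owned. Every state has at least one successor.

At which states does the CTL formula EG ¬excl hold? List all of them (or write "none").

States satisfying ¬excl: {Modified}.
States satisfying EG ¬excl: ∅.

none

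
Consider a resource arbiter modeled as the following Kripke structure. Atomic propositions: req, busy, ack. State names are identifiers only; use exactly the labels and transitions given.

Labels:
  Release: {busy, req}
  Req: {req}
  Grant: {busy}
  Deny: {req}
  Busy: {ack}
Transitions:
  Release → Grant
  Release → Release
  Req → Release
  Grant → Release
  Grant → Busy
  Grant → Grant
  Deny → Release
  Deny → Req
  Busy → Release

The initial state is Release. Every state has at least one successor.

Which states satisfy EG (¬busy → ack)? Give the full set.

States satisfying ¬busy → ack: {Release, Grant, Busy}.
States satisfying EG (¬busy → ack): {Release, Grant, Busy}.

{Release, Grant, Busy}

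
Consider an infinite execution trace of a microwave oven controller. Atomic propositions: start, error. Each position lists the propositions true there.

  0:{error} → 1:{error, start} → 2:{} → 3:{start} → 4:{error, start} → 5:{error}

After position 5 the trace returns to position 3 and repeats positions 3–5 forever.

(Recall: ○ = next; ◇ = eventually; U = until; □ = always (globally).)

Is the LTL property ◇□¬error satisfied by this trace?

□¬error is false at every position 0..5, so it never becomes true and ◇□¬error fails.

Violated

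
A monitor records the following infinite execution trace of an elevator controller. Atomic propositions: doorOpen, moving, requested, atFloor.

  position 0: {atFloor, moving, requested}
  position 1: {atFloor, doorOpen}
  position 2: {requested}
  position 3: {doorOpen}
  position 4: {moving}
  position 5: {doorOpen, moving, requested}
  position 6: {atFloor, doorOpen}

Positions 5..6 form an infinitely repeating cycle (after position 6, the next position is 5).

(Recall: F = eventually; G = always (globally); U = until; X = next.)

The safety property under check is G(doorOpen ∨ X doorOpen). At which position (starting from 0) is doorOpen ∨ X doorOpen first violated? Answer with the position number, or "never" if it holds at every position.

never

doorOpen ∨ X doorOpen holds at every position 0..6, and those are all the positions the trace ever visits, so the invariant G(doorOpen ∨ X doorOpen) is never violated.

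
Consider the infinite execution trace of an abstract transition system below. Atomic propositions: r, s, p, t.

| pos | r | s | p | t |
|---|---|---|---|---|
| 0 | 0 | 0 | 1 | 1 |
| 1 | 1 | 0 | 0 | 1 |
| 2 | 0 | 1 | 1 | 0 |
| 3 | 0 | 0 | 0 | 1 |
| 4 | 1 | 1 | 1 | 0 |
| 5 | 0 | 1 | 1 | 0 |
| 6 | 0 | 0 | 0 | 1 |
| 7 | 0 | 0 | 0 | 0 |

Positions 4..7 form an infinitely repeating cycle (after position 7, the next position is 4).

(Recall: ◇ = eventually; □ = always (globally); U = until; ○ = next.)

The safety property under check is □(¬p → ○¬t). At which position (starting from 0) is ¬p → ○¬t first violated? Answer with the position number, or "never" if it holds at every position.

never

¬p → ○¬t holds at every position 0..7, and those are all the positions the trace ever visits, so the invariant □(¬p → ○¬t) is never violated.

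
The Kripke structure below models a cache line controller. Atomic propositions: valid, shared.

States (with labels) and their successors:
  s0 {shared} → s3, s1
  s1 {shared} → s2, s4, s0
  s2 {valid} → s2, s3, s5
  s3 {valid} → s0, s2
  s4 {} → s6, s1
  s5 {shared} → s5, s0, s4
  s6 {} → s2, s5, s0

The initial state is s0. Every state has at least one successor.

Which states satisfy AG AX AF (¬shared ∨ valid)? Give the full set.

States satisfying AX AF (¬shared ∨ valid): ∅.
States satisfying AG AX AF (¬shared ∨ valid): ∅.

none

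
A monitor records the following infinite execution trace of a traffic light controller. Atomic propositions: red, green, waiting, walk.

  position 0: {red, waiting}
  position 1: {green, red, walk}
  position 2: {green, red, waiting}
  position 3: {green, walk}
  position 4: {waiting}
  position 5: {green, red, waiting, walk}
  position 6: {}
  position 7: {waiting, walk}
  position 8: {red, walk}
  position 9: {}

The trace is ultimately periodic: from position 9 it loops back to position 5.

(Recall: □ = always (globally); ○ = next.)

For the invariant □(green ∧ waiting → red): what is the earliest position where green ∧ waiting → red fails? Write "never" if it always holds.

never

green ∧ waiting → red holds at every position 0..9, and those are all the positions the trace ever visits, so the invariant □(green ∧ waiting → red) is never violated.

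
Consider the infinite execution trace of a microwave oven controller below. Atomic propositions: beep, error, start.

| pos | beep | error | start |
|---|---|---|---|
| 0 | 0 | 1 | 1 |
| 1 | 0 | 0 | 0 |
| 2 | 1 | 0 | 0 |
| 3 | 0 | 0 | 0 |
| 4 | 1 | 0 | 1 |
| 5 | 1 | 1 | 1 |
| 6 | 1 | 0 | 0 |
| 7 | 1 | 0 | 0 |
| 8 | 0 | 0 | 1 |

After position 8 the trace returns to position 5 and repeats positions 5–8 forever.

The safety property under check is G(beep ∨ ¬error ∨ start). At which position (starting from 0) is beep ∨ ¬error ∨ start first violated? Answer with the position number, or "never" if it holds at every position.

never

beep ∨ ¬error ∨ start holds at every position 0..8, and those are all the positions the trace ever visits, so the invariant G(beep ∨ ¬error ∨ start) is never violated.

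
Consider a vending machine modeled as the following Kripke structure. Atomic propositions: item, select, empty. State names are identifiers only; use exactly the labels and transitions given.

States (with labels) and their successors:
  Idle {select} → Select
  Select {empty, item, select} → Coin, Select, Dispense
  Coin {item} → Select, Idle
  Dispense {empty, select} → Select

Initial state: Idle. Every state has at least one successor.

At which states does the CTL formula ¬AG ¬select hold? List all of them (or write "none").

{Idle, Select, Coin, Dispense}

States satisfying ¬select: {Coin}.
States satisfying AG ¬select: ∅.
States satisfying ¬AG ¬select: {Idle, Select, Coin, Dispense}.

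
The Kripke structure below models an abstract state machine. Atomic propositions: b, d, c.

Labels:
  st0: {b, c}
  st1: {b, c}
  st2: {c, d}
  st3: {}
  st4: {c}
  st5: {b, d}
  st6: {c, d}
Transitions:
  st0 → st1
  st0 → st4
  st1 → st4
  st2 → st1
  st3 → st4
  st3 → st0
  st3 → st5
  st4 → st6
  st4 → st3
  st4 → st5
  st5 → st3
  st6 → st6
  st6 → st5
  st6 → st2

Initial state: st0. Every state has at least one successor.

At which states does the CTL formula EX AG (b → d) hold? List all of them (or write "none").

none

States satisfying AG (b → d): ∅.
States satisfying EX AG (b → d): ∅.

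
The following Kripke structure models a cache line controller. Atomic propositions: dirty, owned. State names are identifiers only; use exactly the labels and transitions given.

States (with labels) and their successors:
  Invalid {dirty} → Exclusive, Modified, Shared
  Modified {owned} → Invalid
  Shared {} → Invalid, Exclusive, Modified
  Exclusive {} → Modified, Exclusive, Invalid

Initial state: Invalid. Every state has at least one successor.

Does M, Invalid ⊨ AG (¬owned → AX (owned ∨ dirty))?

States satisfying ¬owned → AX (owned ∨ dirty): {Modified}.
States satisfying AG (¬owned → AX (owned ∨ dirty)): ∅.
Exclusive is reachable from Invalid and violates ¬owned → AX (owned ∨ dirty), so AG fails at Invalid.
Invalid ∉ Sat(AG (¬owned → AX (owned ∨ dirty))).

Does not hold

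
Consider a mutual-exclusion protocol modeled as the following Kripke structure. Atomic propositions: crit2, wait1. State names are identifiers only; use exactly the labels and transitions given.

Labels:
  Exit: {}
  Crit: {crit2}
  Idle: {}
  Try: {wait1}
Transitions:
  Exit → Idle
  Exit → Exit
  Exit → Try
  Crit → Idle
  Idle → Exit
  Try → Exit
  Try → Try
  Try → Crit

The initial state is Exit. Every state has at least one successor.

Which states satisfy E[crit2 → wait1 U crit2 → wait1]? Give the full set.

States satisfying crit2 → wait1: {Exit, Idle, Try}.
States satisfying E[crit2 → wait1 U crit2 → wait1]: {Exit, Idle, Try}.

{Exit, Idle, Try}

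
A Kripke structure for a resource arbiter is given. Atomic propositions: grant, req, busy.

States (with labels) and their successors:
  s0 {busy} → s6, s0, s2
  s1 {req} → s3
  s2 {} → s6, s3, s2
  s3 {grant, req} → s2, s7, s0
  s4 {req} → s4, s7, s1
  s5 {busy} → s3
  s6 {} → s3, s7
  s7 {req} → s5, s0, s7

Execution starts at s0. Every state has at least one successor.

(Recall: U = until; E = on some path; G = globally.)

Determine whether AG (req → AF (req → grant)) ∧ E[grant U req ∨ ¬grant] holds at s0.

No

States satisfying req → AF (req → grant): {s0, s1, s2, s3, s5, s6}.
States satisfying AG (req → AF (req → grant)): ∅.
States satisfying grant: {s3}.
States satisfying req ∨ ¬grant: {s0, s1, s2, s3, s4, s5, s6, s7}.
States satisfying E[grant U req ∨ ¬grant]: {s0, s1, s2, s3, s4, s5, s6, s7}.
States satisfying AG (req → AF (req → grant)) ∧ E[grant U req ∨ ¬grant]: ∅.
s0 ∉ Sat(AG (req → AF (req → grant)) ∧ E[grant U req ∨ ¬grant]).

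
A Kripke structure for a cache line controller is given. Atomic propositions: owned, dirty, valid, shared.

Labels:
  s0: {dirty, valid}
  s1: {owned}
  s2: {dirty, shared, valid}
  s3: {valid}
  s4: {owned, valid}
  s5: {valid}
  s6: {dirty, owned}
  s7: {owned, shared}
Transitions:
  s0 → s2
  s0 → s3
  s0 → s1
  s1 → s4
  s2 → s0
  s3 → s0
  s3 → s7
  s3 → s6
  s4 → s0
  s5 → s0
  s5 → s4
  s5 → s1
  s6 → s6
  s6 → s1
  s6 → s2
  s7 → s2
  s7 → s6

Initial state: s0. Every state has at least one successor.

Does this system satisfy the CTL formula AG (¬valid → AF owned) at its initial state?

Satisfied

States satisfying ¬valid → AF owned: {s0, s1, s2, s3, s4, s5, s6, s7}.
States satisfying AG (¬valid → AF owned): {s0, s1, s2, s3, s4, s5, s6, s7}.
Every state reachable from s0 satisfies ¬valid → AF owned.
s0 ∈ Sat(AG (¬valid → AF owned)).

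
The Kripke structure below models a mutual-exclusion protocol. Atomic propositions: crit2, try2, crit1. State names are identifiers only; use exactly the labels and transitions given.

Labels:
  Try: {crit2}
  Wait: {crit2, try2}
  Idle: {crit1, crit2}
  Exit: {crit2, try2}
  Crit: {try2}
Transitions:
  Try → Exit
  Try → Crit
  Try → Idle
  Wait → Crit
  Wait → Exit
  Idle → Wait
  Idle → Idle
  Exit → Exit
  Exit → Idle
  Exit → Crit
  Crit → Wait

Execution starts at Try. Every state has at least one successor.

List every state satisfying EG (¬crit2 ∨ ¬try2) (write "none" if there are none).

States satisfying ¬crit2 ∨ ¬try2: {Try, Idle, Crit}.
States satisfying EG (¬crit2 ∨ ¬try2): {Try, Idle}.

{Try, Idle}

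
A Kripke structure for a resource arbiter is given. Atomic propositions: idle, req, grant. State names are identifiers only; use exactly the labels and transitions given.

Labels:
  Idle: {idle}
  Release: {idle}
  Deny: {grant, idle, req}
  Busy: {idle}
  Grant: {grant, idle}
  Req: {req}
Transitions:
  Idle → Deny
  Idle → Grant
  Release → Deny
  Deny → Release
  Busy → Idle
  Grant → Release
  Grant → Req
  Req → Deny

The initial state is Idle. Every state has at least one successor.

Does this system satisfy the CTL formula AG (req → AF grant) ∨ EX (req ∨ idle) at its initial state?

Holds

States satisfying req → AF grant: {Idle, Release, Deny, Busy, Grant, Req}.
States satisfying AG (req → AF grant): {Idle, Release, Deny, Busy, Grant, Req}.
States satisfying req ∨ idle: {Idle, Release, Deny, Busy, Grant, Req}.
States satisfying EX (req ∨ idle): {Idle, Release, Deny, Busy, Grant, Req}.
States satisfying AG (req → AF grant) ∨ EX (req ∨ idle): {Idle, Release, Deny, Busy, Grant, Req}.
Idle ∈ Sat(AG (req → AF grant) ∨ EX (req ∨ idle)).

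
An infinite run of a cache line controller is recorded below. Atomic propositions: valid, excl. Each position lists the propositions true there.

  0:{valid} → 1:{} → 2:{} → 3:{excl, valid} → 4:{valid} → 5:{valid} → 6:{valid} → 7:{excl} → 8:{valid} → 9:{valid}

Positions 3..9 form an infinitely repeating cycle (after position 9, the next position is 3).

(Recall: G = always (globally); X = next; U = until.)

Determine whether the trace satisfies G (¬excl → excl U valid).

Does not hold

¬excl → excl U valid must hold at every position from 0 onward. It fails at position 1, so G (¬excl → excl U valid) is false.
Positions where ¬excl holds: 0, 1, 2, 4, 5, 6, 8, 9.
Check excl U valid at each: 0→ok, 1→fails, 2→fails, 4→ok, 5→ok, 6→ok, 8→ok, 9→ok.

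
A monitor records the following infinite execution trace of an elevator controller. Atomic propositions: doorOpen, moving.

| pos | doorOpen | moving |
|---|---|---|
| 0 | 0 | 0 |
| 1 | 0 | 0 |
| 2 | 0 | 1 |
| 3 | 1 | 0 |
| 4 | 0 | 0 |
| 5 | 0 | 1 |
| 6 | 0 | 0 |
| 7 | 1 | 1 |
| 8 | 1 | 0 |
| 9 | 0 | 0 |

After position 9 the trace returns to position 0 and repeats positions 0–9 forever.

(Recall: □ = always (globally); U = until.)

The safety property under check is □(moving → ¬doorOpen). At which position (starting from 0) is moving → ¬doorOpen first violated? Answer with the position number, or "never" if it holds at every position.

7

Check moving → ¬doorOpen at each position in order: 0 ✓, 1 ✓, 2 ✓, 3 ✓, 4 ✓, 5 ✓, 6 ✓.
At position 7 the labels are {doorOpen, moving}, so moving → ¬doorOpen is false there. This is the first violation.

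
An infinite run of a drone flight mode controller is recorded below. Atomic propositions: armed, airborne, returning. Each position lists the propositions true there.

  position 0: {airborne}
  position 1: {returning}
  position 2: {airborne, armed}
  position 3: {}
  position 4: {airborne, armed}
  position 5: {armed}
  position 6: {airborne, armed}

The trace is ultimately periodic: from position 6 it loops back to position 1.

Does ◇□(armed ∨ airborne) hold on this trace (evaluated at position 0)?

Violated

□(armed ∨ airborne) is false at every position 0..6, so it never becomes true and ◇□(armed ∨ airborne) fails.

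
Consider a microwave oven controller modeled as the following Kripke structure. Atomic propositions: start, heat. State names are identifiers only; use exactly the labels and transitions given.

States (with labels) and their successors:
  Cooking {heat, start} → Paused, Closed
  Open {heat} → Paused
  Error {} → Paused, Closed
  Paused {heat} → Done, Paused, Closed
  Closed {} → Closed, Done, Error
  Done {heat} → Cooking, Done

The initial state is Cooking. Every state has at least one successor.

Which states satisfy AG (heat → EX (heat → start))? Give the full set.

States satisfying heat → EX (heat → start): {Cooking, Error, Paused, Closed, Done}.
States satisfying AG (heat → EX (heat → start)): {Cooking, Error, Paused, Closed, Done}.

{Cooking, Error, Paused, Closed, Done}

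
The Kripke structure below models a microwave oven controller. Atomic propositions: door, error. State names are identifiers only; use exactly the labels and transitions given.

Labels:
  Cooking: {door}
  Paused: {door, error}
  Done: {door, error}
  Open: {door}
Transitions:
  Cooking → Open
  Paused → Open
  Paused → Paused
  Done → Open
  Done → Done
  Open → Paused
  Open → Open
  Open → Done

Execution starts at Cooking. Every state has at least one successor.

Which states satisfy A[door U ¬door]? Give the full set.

States satisfying door: {Cooking, Paused, Done, Open}.
States satisfying ¬door: ∅.
States satisfying A[door U ¬door]: ∅.

none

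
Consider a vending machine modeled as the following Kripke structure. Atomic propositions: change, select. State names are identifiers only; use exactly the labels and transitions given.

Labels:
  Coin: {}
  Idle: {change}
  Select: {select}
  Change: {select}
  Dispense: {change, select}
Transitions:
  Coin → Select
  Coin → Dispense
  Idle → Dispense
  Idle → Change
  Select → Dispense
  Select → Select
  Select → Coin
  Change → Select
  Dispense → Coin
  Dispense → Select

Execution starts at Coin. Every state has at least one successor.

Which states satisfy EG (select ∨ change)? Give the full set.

States satisfying select ∨ change: {Idle, Select, Change, Dispense}.
States satisfying EG (select ∨ change): {Idle, Select, Change, Dispense}.

{Idle, Select, Change, Dispense}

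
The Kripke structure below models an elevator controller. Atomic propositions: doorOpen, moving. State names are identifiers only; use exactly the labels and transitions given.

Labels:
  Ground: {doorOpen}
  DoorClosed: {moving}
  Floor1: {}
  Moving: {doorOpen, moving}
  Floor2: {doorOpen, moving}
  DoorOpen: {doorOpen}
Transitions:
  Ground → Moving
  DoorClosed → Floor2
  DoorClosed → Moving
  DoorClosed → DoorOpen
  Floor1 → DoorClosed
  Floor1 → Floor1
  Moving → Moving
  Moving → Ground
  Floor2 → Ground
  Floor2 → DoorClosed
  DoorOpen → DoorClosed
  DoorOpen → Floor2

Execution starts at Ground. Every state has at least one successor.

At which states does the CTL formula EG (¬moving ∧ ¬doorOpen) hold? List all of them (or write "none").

{Floor1}

States satisfying ¬moving ∧ ¬doorOpen: {Floor1}.
States satisfying EG (¬moving ∧ ¬doorOpen): {Floor1}.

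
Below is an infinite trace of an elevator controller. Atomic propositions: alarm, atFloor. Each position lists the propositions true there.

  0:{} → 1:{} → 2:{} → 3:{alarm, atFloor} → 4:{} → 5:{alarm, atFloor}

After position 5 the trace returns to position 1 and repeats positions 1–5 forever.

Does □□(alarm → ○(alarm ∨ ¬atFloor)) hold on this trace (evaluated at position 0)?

□(alarm → ○(alarm ∨ ¬atFloor)) holds at every position 0..5, and those are all positions ever visited, so □□(alarm → ○(alarm ∨ ¬atFloor)) holds.

Yes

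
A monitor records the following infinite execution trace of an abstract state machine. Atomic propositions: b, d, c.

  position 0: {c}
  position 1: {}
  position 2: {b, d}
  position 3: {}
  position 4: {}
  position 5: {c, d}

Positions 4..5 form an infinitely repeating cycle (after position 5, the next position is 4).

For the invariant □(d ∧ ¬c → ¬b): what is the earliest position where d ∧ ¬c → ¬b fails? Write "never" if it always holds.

Check d ∧ ¬c → ¬b at each position in order: 0 ✓, 1 ✓.
At position 2 the labels are {b, d}, so d ∧ ¬c → ¬b is false there. This is the first violation.

2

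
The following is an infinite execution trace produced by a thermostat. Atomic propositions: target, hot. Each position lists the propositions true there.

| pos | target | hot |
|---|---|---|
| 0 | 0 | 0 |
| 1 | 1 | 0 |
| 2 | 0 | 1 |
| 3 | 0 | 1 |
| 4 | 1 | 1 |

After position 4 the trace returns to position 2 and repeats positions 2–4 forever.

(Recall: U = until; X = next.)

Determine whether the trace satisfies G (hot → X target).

hot → X target must hold at every position from 0 onward. It fails at position 2, so G (hot → X target) is false.
Positions where hot holds: 2, 3, 4.
Check X target at each: 2→fails, 3→ok, 4→fails.

Violated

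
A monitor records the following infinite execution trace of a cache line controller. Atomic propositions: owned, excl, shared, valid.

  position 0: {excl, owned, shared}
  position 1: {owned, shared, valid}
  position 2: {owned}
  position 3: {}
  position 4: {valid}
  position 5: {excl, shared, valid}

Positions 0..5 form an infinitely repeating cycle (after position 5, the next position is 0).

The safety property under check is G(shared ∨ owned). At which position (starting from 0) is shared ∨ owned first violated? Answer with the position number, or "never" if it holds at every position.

3

Check shared ∨ owned at each position in order: 0 ✓, 1 ✓, 2 ✓.
At position 3 the labels are {}, so shared ∨ owned is false there. This is the first violation.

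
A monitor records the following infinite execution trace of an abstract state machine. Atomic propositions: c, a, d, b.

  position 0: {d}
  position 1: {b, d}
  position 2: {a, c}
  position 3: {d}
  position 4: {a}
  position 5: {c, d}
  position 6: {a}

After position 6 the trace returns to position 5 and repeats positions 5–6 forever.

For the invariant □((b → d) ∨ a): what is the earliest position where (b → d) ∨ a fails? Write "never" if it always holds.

never

(b → d) ∨ a holds at every position 0..6, and those are all the positions the trace ever visits, so the invariant □((b → d) ∨ a) is never violated.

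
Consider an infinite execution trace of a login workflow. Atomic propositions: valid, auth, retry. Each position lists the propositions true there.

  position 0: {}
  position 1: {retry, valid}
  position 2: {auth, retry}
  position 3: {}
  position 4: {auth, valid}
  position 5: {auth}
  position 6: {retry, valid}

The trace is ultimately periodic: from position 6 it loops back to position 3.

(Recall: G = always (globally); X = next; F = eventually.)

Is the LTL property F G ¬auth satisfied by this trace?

G ¬auth is false at every position 0..6, so it never becomes true and F G ¬auth fails.

Does not hold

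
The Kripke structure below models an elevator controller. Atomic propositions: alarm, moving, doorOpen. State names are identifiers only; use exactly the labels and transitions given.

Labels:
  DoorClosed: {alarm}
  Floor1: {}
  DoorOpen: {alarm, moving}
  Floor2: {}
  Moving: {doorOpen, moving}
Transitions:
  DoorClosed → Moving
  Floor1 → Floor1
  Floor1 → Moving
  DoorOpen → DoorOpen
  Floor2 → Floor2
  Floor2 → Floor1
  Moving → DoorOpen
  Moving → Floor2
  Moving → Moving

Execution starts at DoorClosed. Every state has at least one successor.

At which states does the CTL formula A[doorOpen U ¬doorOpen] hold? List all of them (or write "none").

{DoorClosed, Floor1, DoorOpen, Floor2}

States satisfying doorOpen: {Moving}.
States satisfying ¬doorOpen: {DoorClosed, Floor1, DoorOpen, Floor2}.
States satisfying A[doorOpen U ¬doorOpen]: {DoorClosed, Floor1, DoorOpen, Floor2}.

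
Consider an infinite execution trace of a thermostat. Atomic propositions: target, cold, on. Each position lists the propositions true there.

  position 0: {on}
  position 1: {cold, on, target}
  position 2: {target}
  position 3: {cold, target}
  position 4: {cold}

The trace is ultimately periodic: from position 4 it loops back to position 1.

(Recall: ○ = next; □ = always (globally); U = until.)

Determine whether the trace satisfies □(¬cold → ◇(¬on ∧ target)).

¬cold → ◇(¬on ∧ target) holds at every position 0..4, and those are all positions ever visited, so □(¬cold → ◇(¬on ∧ target)) holds.
Positions where ¬cold holds: 0, 2.
Check ◇(¬on ∧ target) at each: 0→ok, 2→ok.

Satisfied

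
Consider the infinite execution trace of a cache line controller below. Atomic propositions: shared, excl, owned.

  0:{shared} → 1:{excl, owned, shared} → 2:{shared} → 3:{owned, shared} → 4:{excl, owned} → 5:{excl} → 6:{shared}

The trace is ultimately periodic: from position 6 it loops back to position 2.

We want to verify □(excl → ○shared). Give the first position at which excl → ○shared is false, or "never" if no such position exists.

4

Check excl → ○shared at each position in order: 0 ✓, 1 ✓, 2 ✓, 3 ✓.
At position 4 the labels are {excl, owned} and the next position 5 has {excl}, so excl → ○shared is false there. This is the first violation.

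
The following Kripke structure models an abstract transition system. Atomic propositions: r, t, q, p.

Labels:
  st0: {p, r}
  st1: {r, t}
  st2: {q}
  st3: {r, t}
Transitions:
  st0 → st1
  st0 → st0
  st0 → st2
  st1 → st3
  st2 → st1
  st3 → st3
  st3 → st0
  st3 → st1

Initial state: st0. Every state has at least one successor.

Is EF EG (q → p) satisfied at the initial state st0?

Holds

States satisfying EG (q → p): {st0, st1, st3}.
States satisfying EF EG (q → p): {st0, st1, st2, st3}.
Some path from st0 reaches a state where EG (q → p) holds.
st0 ∈ Sat(EF EG (q → p)).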